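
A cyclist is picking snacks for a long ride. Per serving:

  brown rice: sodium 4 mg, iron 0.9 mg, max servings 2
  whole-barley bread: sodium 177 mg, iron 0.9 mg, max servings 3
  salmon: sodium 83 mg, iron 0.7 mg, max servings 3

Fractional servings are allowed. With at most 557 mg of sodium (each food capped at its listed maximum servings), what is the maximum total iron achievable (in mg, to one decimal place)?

5.4 mg

Iron per mg sodium: brown rice 0.225, salmon 0.008434, whole-barley bread 0.005085.
Take 2 servings of brown rice: uses 8 mg sodium, +1.8 mg iron (running total 1.8 mg).
Take 3 servings of salmon: uses 249 mg sodium, +2.1 mg iron (running total 3.9 mg).
Take 1.695 servings of whole-barley bread: uses 300 mg sodium, +1.5 mg iron (running total 5.4 mg).
Filling greedily by iron-per-mg sodium is optimal for one linear limit, giving 5.4 mg.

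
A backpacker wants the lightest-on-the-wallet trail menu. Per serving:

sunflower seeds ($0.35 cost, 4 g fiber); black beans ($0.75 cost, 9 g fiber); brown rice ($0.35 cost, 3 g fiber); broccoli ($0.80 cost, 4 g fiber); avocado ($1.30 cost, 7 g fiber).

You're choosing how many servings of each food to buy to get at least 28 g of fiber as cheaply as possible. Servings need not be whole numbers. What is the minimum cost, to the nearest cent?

$2.33

Cost per g of fiber: black beans $0.0833, sunflower seeds $0.0875, brown rice $0.1167, avocado $0.1857, broccoli $0.2000.
With no serving limits, use only black beans: 28 g / 9 g = 3.111 servings × $0.75 = $2.33.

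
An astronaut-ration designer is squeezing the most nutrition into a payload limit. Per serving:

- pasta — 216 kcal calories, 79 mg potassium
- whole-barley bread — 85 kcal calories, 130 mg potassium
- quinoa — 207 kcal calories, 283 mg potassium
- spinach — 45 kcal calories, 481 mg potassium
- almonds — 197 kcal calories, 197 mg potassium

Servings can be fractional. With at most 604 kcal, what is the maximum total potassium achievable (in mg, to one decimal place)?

Potassium per kcal: spinach 10.69, whole-barley bread 1.529, quinoa 1.367, almonds 1, pasta 0.3657.
With no serving limits, spend the whole calories allowance on spinach: 604 kcal / 45 kcal × 481 mg = 6456.1 mg.

6456.1 mg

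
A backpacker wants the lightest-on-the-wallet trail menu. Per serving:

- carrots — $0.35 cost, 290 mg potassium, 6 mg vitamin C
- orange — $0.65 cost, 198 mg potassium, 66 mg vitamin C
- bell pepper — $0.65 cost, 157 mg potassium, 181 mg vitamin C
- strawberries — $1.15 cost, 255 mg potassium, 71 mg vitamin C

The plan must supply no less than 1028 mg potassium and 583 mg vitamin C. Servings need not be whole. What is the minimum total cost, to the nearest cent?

Check every corner: each single food scaled to meet both minima, and each pair solved so both constraints bind.
carrots only: max(1028/290, 583/6) = 97.17 servings → $34.01.
orange only: max(1028/198, 583/66) = 8.833 servings → $5.74.
bell pepper only: max(1028/157, 583/181) = 6.548 servings → $4.26.
strawberries only: max(1028/255, 583/71) = 8.211 servings → $9.44.
carrots + orange: the both-tight solution has a negative serving — not a feasible corner.
carrots + bell pepper with both tight: 1.834 servings and 3.16 servings → $2.70.
carrots + strawberries: the both-tight solution has a negative serving — not a feasible corner.
orange + bell pepper with both tight: 3.711 servings and 1.868 servings → $3.63.
orange + strawberries with both targets exact would need a negative amount; discard.
bell pepper + strawberries with both tight: 2.162 servings and 2.7 servings → $4.51.
So the least-cost plan costs $2.70.

$2.70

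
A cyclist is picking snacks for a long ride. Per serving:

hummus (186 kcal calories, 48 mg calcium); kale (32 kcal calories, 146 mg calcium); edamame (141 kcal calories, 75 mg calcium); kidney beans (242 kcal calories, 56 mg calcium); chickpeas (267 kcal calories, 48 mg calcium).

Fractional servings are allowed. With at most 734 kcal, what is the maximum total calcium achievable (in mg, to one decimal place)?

Calcium per kcal: kale 4.562, edamame 0.5319, hummus 0.2581, kidney beans 0.2314, chickpeas 0.1798.
With no serving limits, spend the whole calories allowance on kale: 734 kcal / 32 kcal × 146 mg = 3348.9 mg.

3348.9 mg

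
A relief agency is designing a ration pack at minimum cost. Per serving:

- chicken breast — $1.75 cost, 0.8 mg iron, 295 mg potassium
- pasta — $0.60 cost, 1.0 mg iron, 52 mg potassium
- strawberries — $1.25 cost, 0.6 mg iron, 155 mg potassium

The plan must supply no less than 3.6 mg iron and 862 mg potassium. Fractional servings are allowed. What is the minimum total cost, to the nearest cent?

$5.54

chicken breast only: max(3.6/0.8, 862/295) = 4.5 servings → $7.88.
pasta only: max(3.6/1.0, 862/52) = 16.58 servings → $9.95.
strawberries only: max(3.6/0.6, 862/155) = 6 servings → $7.50.
chicken breast + pasta with both tight: 2.663 servings and 1.47 servings → $5.54.
chicken breast + strawberries: intersection lies outside the first quadrant.
pasta + strawberries with both tight: 0.3296 servings and 5.451 servings → $7.01.
So the least-cost plan costs $5.54.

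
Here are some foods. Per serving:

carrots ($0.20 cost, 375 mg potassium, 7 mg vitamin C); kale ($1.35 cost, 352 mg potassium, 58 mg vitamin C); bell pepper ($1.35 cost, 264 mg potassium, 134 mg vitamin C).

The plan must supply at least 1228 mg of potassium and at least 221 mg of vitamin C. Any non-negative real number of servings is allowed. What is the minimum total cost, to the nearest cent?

$2.51

With two linear requirements the optimum uses one or two foods; enumerate the corners.
carrots only: max(1228/375, 221/7) = 31.57 servings → $6.31.
kale only: max(1228/352, 221/58) = 3.81 servings → $5.14.
bell pepper only: max(1228/264, 221/134) = 4.652 servings → $6.28.
carrots + kale: the both-tight solution has a negative serving — not a feasible corner.
carrots + bell pepper with both tight: 2.194 servings and 1.535 servings → $2.51.
kale + bell pepper with both tight: 3.334 servings and 0.2062 servings → $4.78.
Cheapest feasible corner: $2.51.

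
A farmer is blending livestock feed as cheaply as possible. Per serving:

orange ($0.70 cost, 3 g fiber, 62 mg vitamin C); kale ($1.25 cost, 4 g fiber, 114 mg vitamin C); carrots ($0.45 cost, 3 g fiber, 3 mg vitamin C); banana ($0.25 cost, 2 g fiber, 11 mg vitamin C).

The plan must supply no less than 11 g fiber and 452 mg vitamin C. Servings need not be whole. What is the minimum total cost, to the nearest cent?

A basic optimal solution has at most two foods positive. Try each food alone and each pair with both targets met exactly.
orange only: max(11/3, 452/62) = 7.29 servings → $5.10.
kale only: max(11/4, 452/114) = 3.965 servings → $4.96.
carrots only: max(11/3, 452/3) = 150.7 servings → $67.80.
banana only: max(11/2, 452/11) = 41.09 servings → $10.27.
orange + kale: the both-tight solution has a negative serving — not a feasible corner.
orange + carrots: the both-tight solution has a negative serving — not a feasible corner.
orange + banana: intersection lies outside the first quadrant.
kale + carrots: intersection lies outside the first quadrant.
kale + banana with both targets exact would need a negative amount; discard.
carrots + banana: intersection lies outside the first quadrant.
So the least-cost plan costs $4.96.

$4.96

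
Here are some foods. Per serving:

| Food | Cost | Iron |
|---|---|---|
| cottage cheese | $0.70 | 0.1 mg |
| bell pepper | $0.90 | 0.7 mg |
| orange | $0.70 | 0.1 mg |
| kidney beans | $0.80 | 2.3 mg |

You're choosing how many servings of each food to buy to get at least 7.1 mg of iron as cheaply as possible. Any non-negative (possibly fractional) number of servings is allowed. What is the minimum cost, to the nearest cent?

$2.47

Cost per mg of iron: kidney beans $0.3478, bell pepper $1.2857, cottage cheese $7.0000, orange $7.0000.
With no serving limits, use only kidney beans: 7.1 mg / 2.3 mg = 3.087 servings × $0.80 = $2.47.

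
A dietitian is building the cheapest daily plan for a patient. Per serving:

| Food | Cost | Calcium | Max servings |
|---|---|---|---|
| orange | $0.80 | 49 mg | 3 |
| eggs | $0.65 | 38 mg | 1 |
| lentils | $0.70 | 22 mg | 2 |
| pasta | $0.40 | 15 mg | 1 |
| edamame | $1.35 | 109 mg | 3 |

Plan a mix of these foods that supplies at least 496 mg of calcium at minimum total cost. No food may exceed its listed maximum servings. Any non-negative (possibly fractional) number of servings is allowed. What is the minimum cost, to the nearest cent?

Cost per mg of calcium: edamame $0.0124, orange $0.0163, eggs $0.0171, pasta $0.0267, lentils $0.0318.
Take 3 servings of edamame: +327.0 mg calcium for $4.05 (total $4.05, still need 169.0 mg).
Take 3 servings of orange: +147.0 mg calcium for $2.40 (total $6.45, still need 22.0 mg).
Take 0.5789 servings of eggs: +22.0 mg calcium for $0.38 (total $6.83, still need 0.0 mg).
Greedy by cheapest-per-mg is optimal for a single linear constraint, so the minimum cost is $6.83.

$6.83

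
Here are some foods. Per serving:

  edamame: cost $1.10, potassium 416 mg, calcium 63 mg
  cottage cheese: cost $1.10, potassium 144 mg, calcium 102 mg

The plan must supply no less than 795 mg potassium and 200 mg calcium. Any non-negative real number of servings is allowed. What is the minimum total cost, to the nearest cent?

Minimising a linear cost over {potassium ≥ 795, calcium ≥ 200, servings ≥ 0} — the optimum is at a vertex, using one or two foods.
edamame only: max(795/416, 200/63) = 3.175 servings → $3.49.
cottage cheese only: max(795/144, 200/102) = 5.521 servings → $6.07.
edamame + cottage cheese with both tight: 1.567 servings and 0.9927 servings → $2.82.
So the least-cost plan costs $2.82.

$2.82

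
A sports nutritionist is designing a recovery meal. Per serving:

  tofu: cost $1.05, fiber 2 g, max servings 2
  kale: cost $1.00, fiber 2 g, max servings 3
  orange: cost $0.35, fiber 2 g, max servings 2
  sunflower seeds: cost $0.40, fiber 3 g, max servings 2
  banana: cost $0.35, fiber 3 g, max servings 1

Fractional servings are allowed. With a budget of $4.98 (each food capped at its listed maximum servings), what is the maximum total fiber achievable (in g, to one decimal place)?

19.2 g

Fiber per dollar: banana 8.571, sunflower seeds 7.5, orange 5.714, kale 2, tofu 1.905.
Take 1 serving of banana: spends $0.35, +3.0 g fiber (running total 3.0 g).
Take 2 servings of sunflower seeds: spends $0.80, +6.0 g fiber (running total 9.0 g).
Take 2 servings of orange: spends $0.70, +4.0 g fiber (running total 13.0 g).
Take 3 servings of kale: spends $3.00, +6.0 g fiber (running total 19.0 g).
Take 0.1238 servings of tofu: spends $0.13, +0.2 g fiber (running total 19.2 g).
Greedy by best ratio exhausts the cost allowance optimally: 19.2 g.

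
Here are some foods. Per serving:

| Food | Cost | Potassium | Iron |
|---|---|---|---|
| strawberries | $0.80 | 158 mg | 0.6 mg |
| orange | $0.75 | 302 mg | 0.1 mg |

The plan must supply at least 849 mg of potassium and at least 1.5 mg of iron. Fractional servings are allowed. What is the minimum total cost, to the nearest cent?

This is a tiny linear program; its minimum lies at a vertex of the feasible set. List the vertices and price them.
strawberries only: max(849/158, 1.5/0.6) = 5.373 servings → $4.30.
orange only: max(849/302, 1.5/0.1) = 15 servings → $11.25.
strawberries + orange with both tight: 2.226 servings and 1.647 servings → $3.02.
So the least-cost plan costs $3.02.

$3.02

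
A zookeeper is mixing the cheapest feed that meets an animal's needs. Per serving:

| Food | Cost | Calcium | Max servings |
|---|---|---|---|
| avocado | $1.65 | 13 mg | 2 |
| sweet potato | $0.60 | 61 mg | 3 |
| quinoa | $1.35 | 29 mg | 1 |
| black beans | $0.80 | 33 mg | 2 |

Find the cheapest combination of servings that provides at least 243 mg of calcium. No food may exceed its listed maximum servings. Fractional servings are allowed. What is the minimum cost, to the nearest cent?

Cost per mg of calcium: sweet potato $0.0098, black beans $0.0242, quinoa $0.0466, avocado $0.1269.
Take 3 servings of sweet potato: +183.0 mg calcium for $1.80 (total $1.80, still need 60.0 mg).
Take 1.818 servings of black beans: +60.0 mg calcium for $1.45 (total $3.25, still need 0.0 mg).
Filling from the cheapest source first is optimal under one linear minimum: $3.25.

$3.25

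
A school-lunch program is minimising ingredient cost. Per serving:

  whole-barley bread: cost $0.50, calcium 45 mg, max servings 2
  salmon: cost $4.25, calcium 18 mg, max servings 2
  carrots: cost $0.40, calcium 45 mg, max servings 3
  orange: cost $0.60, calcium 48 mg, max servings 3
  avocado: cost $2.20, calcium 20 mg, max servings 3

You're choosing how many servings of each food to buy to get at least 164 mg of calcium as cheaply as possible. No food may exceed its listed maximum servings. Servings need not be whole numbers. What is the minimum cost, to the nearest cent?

$1.52

Cost per mg of calcium: carrots $0.0089, whole-barley bread $0.0111, orange $0.0125, avocado $0.1100, salmon $0.2361.
Take 3 servings of carrots: +135.0 mg calcium for $1.20 (total $1.20, still need 29.0 mg).
Take 0.6444 servings of whole-barley bread: +29.0 mg calcium for $0.32 (total $1.52, still need 0.0 mg).
Greedy by cheapest-per-mg is optimal for a single linear constraint, so the minimum cost is $1.52.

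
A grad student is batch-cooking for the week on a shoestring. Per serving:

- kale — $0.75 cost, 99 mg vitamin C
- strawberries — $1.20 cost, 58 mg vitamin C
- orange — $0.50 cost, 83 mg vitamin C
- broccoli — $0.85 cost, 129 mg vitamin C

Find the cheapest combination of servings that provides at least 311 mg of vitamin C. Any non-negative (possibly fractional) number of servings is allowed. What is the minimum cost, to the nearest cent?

$1.87

Cost per mg of vitamin C: orange $0.0060, broccoli $0.0066, kale $0.0076, strawberries $0.0207.
With no serving limits, use only orange: 311 mg / 83 mg = 3.747 servings × $0.50 = $1.87.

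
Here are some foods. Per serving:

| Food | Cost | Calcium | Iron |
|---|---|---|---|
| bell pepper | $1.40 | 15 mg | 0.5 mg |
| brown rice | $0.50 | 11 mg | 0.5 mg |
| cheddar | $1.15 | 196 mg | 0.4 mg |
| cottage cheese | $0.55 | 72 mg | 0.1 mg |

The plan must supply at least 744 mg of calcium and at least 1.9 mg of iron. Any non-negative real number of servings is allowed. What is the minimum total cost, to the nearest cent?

$4.71

Minimising a linear cost over {calcium ≥ 744, iron ≥ 1.9, servings ≥ 0} — the optimum is at a vertex, using one or two foods.
bell pepper only: max(744/15, 1.9/0.5) = 49.6 servings → $69.44.
brown rice only: max(744/11, 1.9/0.5) = 67.64 servings → $33.82.
cheddar only: max(744/196, 1.9/0.4) = 4.75 servings → $5.46.
cottage cheese only: max(744/72, 1.9/0.1) = 19 servings → $10.45.
bell pepper + brown rice: the both-tight solution has a negative serving — not a feasible corner.
bell pepper + cheddar with both tight: 0.813 servings and 3.734 servings → $5.43.
bell pepper + cottage cheese with both tight: 1.809 servings and 9.957 servings → $8.01.
brown rice + cheddar with both tight: 0.7991 servings and 3.751 servings → $4.71.
brown rice + cottage cheese with both tight: 1.788 servings and 10.06 servings → $6.43.
cheddar + cottage cheese: intersection lies outside the first quadrant.
So the least-cost plan costs $4.71.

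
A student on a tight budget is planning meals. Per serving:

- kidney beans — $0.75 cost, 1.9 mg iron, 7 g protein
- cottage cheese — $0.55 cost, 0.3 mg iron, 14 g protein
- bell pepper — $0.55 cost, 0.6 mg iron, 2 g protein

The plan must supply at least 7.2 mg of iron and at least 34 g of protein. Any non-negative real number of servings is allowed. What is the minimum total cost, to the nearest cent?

$3.09

The cheapest plan sits at a corner of the feasible region — with two constraints it uses at most two foods.
kidney beans only: max(7.2/1.9, 34/7) = 4.857 servings → $3.64.
cottage cheese only: max(7.2/0.3, 34/14) = 24 servings → $13.20.
bell pepper only: max(7.2/0.6, 34/2) = 17 servings → $9.35.
kidney beans + cottage cheese with both tight: 3.698 servings and 0.5796 servings → $3.09.
kidney beans + bell pepper: intersection lies outside the first quadrant.
cottage cheese + bell pepper with both tight: 0.7692 servings and 11.62 servings → $6.81.
The minimum over all feasible corners is $3.09.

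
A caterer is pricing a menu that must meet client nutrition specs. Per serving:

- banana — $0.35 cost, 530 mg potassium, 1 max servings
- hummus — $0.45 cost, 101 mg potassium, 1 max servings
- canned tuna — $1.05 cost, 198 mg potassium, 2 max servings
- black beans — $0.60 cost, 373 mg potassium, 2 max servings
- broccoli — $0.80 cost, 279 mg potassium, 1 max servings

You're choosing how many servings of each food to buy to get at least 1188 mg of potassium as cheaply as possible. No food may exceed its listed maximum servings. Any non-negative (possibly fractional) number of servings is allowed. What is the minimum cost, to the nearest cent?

Cost per mg of potassium: banana $0.0007, black beans $0.0016, broccoli $0.0029, hummus $0.0045, canned tuna $0.0053.
Take 1 serving of banana: +530.0 mg potassium for $0.35 (total $0.35, still need 658.0 mg).
Take 1.764 servings of black beans: +658.0 mg potassium for $1.06 (total $1.41, still need 0.0 mg).
Greedy by cheapest-per-mg is optimal for a single linear constraint, so the minimum cost is $1.41.

$1.41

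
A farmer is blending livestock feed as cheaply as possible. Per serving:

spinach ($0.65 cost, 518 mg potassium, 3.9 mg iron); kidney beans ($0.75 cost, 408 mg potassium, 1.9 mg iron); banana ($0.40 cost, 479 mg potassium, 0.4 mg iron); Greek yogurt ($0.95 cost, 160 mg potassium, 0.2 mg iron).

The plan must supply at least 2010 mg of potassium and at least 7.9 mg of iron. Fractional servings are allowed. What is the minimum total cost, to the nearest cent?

An LP optimum is at a vertex; with two nutrient constraints at most two foods are used. Check each candidate.
spinach only: max(2010/518, 7.9/3.9) = 3.88 servings → $2.52.
kidney beans only: max(2010/408, 7.9/1.9) = 4.926 servings → $3.69.
banana only: max(2010/479, 7.9/0.4) = 19.75 servings → $7.90.
Greek yogurt only: max(2010/160, 7.9/0.2) = 39.5 servings → $37.52.
spinach + kidney beans: intersection lies outside the first quadrant.
spinach + banana with both tight: 1.794 servings and 2.256 servings → $2.07.
spinach + Greek yogurt with both tight: 1.656 servings and 7.2 servings → $7.92.
kidney beans + banana with both tight: 3.99 servings and 0.7977 servings → $3.31.
kidney beans + Greek yogurt with both tight: 3.876 servings and 2.679 servings → $5.45.
banana + Greek yogurt: the both-tight solution has a negative serving — not a feasible corner.
The minimum over all feasible corners is $2.07.

$2.07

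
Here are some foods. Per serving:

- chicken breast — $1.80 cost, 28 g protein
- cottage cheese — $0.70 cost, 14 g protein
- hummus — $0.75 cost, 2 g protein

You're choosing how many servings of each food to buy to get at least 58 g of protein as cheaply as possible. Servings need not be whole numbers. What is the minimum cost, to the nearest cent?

Cost per g of protein: cottage cheese $0.0500, chicken breast $0.0643, hummus $0.3750.
With no serving limits, use only cottage cheese: 58 g / 14 g = 4.143 servings × $0.70 = $2.90.

$2.90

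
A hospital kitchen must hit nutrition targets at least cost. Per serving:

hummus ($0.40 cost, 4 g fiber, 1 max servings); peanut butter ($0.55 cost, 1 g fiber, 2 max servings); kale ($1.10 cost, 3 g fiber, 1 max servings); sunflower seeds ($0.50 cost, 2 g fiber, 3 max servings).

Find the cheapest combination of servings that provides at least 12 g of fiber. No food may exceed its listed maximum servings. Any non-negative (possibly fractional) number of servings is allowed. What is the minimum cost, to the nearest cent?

Cost per g of fiber: hummus $0.1000, sunflower seeds $0.2500, kale $0.3667, peanut butter $0.5500.
Take 1 serving of hummus: +4.0 g fiber for $0.40 (total $0.40, still need 8.0 g).
Take 3 servings of sunflower seeds: +6.0 g fiber for $1.50 (total $1.90, still need 2.0 g).
Take 0.6667 servings of kale: +2.0 g fiber for $0.73 (total $2.63, still need 0.0 g).
Filling from the cheapest source first is optimal under one linear minimum: $2.63.

$2.63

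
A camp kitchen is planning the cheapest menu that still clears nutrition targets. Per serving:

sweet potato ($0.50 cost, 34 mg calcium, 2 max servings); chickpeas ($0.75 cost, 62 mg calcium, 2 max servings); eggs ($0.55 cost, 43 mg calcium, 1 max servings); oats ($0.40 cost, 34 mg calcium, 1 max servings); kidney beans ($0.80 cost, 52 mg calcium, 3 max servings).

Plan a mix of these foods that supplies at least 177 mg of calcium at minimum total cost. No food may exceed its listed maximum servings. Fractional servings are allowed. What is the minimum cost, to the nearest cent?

$2.14

Cost per mg of calcium: oats $0.0118, chickpeas $0.0121, eggs $0.0128, sweet potato $0.0147, kidney beans $0.0154.
Take 1 serving of oats: +34.0 mg calcium for $0.40 (total $0.40, still need 143.0 mg).
Take 2 servings of chickpeas: +124.0 mg calcium for $1.50 (total $1.90, still need 19.0 mg).
Take 0.4419 servings of eggs: +19.0 mg calcium for $0.24 (total $2.14, still need 0.0 mg).
Filling from the cheapest source first is optimal under one linear minimum: $2.14.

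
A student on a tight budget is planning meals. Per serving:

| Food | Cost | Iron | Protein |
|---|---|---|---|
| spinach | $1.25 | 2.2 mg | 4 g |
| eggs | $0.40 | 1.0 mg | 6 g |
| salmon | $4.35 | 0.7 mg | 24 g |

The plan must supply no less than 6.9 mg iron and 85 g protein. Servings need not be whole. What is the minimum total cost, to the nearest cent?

This is a tiny linear program; its minimum lies at a vertex of the feasible set. List the vertices and price them.
spinach only: max(6.9/2.2, 85/4) = 21.25 servings → $26.56.
eggs only: max(6.9/1.0, 85/6) = 14.17 servings → $5.67.
salmon only: max(6.9/0.7, 85/24) = 9.857 servings → $42.88.
spinach + eggs: intersection lies outside the first quadrant.
spinach + salmon with both tight: 2.122 servings and 3.188 servings → $16.52.
eggs + salmon with both tight: 5.359 servings and 2.202 servings → $11.72.
Cheapest feasible corner: $5.67.

$5.67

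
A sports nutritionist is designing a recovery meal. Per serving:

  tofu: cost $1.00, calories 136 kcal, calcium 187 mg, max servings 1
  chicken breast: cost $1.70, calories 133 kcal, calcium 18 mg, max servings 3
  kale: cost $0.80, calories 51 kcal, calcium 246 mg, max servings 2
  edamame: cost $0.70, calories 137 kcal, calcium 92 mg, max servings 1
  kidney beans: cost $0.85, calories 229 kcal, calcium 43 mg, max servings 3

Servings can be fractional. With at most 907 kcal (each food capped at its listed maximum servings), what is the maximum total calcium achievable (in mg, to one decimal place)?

Calcium per kcal: kale 4.824, tofu 1.375, edamame 0.6715, kidney beans 0.1878, chicken breast 0.1353.
Take 2 servings of kale: uses 102 kcal, +492.0 mg calcium (running total 492.0 mg).
Take 1 serving of tofu: uses 136 kcal, +187.0 mg calcium (running total 679.0 mg).
Take 1 serving of edamame: uses 137 kcal, +92.0 mg calcium (running total 771.0 mg).
Take 2.323 servings of kidney beans: uses 532 kcal, +99.9 mg calcium (running total 870.9 mg).
Greedy by best ratio exhausts the calories allowance optimally: 870.9 mg.

870.9 mg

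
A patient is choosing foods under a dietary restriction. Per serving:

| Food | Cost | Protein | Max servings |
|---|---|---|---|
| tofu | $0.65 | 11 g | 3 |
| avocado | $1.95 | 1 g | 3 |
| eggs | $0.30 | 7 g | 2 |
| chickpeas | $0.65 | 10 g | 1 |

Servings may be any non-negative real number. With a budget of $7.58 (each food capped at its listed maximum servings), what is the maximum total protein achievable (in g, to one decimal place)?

59.2 g

Protein per dollar: eggs 23.33, tofu 16.92, chickpeas 15.38, avocado 0.5128.
Take 2 servings of eggs: spends $0.60, +14.0 g protein (running total 14.0 g).
Take 3 servings of tofu: spends $1.95, +33.0 g protein (running total 47.0 g).
Take 1 serving of chickpeas: spends $0.65, +10.0 g protein (running total 57.0 g).
Take 2.246 servings of avocado: spends $4.38, +2.2 g protein (running total 59.2 g).
Greedy by best ratio exhausts the cost allowance optimally: 59.2 g.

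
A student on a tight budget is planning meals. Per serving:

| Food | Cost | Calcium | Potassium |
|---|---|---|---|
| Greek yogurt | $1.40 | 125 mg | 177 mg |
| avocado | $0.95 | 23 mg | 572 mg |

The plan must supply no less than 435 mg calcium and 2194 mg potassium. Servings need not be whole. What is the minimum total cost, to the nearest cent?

$6.90

A basic optimal solution has at most two foods positive. Try each food alone and each pair with both targets met exactly.
Greek yogurt only: max(435/125, 2194/177) = 12.4 servings → $17.35.
avocado only: max(435/23, 2194/572) = 18.91 servings → $17.97.
Greek yogurt + avocado with both tight: 2.942 servings and 2.925 servings → $6.90.
So the least-cost plan costs $6.90.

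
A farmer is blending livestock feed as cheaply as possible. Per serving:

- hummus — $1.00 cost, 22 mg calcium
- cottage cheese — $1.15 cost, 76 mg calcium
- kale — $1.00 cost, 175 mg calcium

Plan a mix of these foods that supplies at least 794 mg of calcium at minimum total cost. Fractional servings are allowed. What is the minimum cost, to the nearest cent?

Cost per mg of calcium: kale $0.0057, cottage cheese $0.0151, hummus $0.0455.
With no serving limits, use only kale: 794 mg / 175 mg = 4.537 servings × $1.00 = $4.54.

$4.54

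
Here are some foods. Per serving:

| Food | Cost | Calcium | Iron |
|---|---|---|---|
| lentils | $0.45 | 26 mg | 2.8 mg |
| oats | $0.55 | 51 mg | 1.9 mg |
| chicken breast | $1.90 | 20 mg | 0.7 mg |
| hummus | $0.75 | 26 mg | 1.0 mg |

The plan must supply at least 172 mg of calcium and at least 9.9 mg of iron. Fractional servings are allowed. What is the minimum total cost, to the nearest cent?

The cheapest plan sits at a corner of the feasible region — with two constraints it uses at most two foods.
lentils only: max(172/26, 9.9/2.8) = 6.615 servings → $2.98.
oats only: max(172/51, 9.9/1.9) = 5.211 servings → $2.87.
chicken breast only: max(172/20, 9.9/0.7) = 14.14 servings → $26.87.
hummus only: max(172/26, 9.9/1.0) = 9.9 servings → $7.42.
lentils + oats with both tight: 1.907 servings and 2.4 servings → $2.18.
lentils + chicken breast with both tight: 2.053 servings and 5.931 servings → $12.19.
lentils + hummus with both tight: 1.825 servings and 4.791 servings → $4.41.
oats + chicken breast: the both-tight solution has a negative serving — not a feasible corner.
oats + hummus: the both-tight solution has a negative serving — not a feasible corner.
chicken breast + hummus: the both-tight solution has a negative serving — not a feasible corner.
So the least-cost plan costs $2.18.

$2.18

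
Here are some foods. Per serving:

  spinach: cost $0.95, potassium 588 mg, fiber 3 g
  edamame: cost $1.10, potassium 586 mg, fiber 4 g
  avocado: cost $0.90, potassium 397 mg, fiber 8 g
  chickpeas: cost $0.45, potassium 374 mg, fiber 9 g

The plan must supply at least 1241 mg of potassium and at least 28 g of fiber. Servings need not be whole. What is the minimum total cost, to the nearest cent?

$1.49

A basic optimal solution has at most two foods positive. Try each food alone and each pair with both targets met exactly.
spinach only: max(1241/588, 28/3) = 9.333 servings → $8.87.
edamame only: max(1241/586, 28/4) = 7 servings → $7.70.
avocado only: max(1241/397, 28/8) = 3.5 servings → $3.15.
chickpeas only: max(1241/374, 28/9) = 3.318 servings → $1.49.
spinach + edamame: intersection lies outside the first quadrant.
spinach + avocado with both targets exact would need a negative amount; discard.
spinach + chickpeas with both tight: 0.1671 servings and 3.055 servings → $1.53.
edamame + avocado: the both-tight solution has a negative serving — not a feasible corner.
edamame + chickpeas with both tight: 0.1845 servings and 3.029 servings → $1.57.
avocado + chickpeas with both tight: 1.2 servings and 2.045 servings → $2.00.
So the least-cost plan costs $1.49.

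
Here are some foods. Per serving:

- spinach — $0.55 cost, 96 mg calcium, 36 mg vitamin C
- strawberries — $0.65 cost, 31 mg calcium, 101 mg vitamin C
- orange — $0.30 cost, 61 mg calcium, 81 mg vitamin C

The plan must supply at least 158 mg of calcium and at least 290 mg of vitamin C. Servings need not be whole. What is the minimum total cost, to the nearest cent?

$1.07

spinach only: max(158/96, 290/36) = 8.056 servings → $4.43.
strawberries only: max(158/31, 290/101) = 5.097 servings → $3.31.
orange only: max(158/61, 290/81) = 3.58 servings → $1.07.
spinach + strawberries with both tight: 0.8121 servings and 2.582 servings → $2.12.
spinach + orange: the both-tight solution has a negative serving — not a feasible corner.
strawberries + orange with both tight: 1.34 servings and 1.909 servings → $1.44.
The minimum over all feasible corners is $1.07.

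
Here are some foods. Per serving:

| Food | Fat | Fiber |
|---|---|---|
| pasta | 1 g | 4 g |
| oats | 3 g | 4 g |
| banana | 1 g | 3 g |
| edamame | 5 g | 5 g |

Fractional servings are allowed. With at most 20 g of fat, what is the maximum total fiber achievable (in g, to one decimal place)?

80.0 g

Fiber per g fat: pasta 4, banana 3, oats 1.333, edamame 1.
With no serving limits, spend the whole fat allowance on pasta: 20 g / 1 g × 4 g = 80.0 g.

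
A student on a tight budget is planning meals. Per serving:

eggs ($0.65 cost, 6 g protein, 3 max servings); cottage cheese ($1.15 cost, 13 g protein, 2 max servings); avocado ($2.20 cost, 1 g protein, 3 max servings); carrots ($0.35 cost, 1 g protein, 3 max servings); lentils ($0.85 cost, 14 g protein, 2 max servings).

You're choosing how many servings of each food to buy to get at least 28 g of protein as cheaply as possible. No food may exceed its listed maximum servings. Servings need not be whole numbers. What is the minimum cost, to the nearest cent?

$1.70

Cost per g of protein: lentils $0.0607, cottage cheese $0.0885, eggs $0.1083, carrots $0.3500, avocado $2.2000.
Take 2 servings of lentils: +28.0 g protein for $1.70 (total $1.70, still need 0.0 g).
Filling from the cheapest source first is optimal under one linear minimum: $1.70.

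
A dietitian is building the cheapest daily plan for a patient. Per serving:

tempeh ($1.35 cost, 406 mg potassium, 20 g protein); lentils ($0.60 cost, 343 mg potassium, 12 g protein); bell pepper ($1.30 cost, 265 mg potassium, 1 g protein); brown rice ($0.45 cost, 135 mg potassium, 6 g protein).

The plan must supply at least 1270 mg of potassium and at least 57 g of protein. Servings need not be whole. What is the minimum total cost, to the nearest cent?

This is a tiny linear program; its minimum lies at a vertex of the feasible set. List the vertices and price them.
tempeh only: max(1270/406, 57/20) = 3.128 servings → $4.22.
lentils only: max(1270/343, 57/12) = 4.75 servings → $2.85.
bell pepper only: max(1270/265, 57/1) = 57 servings → $74.10.
brown rice only: max(1270/135, 57/6) = 9.5 servings → $4.28.
tempeh + lentils with both tight: 2.169 servings and 1.136 servings → $3.61.
tempeh + bell pepper with both tight: 2.827 servings and 0.4614 servings → $4.42.
tempeh + brown rice with both tight: 0.2841 servings and 8.553 servings → $4.23.
lentils + bell pepper: the both-tight solution has a negative serving — not a feasible corner.
lentils + brown rice: intersection lies outside the first quadrant.
bell pepper + brown rice: the both-tight solution has a negative serving — not a feasible corner.
The minimum over all feasible corners is $2.85.

$2.85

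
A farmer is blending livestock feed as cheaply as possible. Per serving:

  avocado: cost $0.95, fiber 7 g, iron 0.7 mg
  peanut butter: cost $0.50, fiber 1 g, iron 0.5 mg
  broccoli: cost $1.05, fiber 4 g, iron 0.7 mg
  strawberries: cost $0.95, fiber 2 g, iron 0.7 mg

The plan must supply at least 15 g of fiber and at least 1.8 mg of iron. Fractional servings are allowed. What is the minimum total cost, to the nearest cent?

The cheapest plan sits at a corner of the feasible region — with two constraints it uses at most two foods.
avocado only: max(15/7, 1.8/0.7) = 2.571 servings → $2.44.
peanut butter only: max(15/1, 1.8/0.5) = 15 servings → $7.50.
broccoli only: max(15/4, 1.8/0.7) = 3.75 servings → $3.94.
strawberries only: max(15/2, 1.8/0.7) = 7.5 servings → $7.12.
avocado + peanut butter with both tight: 2.036 servings and 0.75 servings → $2.31.
avocado + broccoli with both tight: 1.571 servings and 1 serving → $2.54.
avocado + strawberries with both tight: 1.971 servings and 0.6 servings → $2.44.
peanut butter + broccoli with both targets exact would need a negative amount; discard.
peanut butter + strawberries: the both-tight solution has a negative serving — not a feasible corner.
broccoli + strawberries with both targets exact would need a negative amount; discard.
The minimum over all feasible corners is $2.31.

$2.31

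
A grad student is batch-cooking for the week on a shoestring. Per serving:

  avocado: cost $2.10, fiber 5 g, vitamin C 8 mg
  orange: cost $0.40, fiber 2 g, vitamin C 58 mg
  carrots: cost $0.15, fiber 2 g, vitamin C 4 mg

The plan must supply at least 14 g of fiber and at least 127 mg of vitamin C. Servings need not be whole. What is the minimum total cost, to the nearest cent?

For a min-cost LP with two ≥-constraints, a basic feasible solution has at most two positive variables.
avocado only: max(14/5, 127/8) = 15.88 servings → $33.34.
orange only: max(14/2, 127/58) = 7 servings → $2.80.
carrots only: max(14/2, 127/4) = 31.75 servings → $4.76.
avocado + orange with both tight: 2.036 servings and 1.909 servings → $5.04.
avocado + carrots: intersection lies outside the first quadrant.
orange + carrots with both tight: 1.833 servings and 5.167 servings → $1.51.
So the least-cost plan costs $1.51.

$1.51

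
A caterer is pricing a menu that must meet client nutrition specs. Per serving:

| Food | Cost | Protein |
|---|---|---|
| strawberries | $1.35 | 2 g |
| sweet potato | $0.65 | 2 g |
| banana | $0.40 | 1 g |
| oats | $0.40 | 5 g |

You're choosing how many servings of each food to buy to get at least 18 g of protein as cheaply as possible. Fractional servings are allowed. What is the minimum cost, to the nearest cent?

Cost per g of protein: oats $0.0800, sweet potato $0.3250, banana $0.4000, strawberries $0.6750.
With no serving limits, use only oats: 18 g / 5 g = 3.6 servings × $0.40 = $1.44.

$1.44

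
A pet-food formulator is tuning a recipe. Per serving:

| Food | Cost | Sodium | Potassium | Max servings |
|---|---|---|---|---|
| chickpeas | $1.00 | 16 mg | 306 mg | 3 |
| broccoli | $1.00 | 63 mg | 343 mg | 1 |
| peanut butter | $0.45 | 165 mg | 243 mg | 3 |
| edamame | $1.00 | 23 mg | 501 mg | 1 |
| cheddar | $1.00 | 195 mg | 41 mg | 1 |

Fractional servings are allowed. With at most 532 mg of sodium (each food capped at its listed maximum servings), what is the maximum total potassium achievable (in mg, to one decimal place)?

2348.1 mg

Potassium per mg sodium: edamame 21.78, chickpeas 19.12, broccoli 5.444, peanut butter 1.473, cheddar 0.2103.
Take 1 serving of edamame: uses 23 mg sodium, +501.0 mg potassium (running total 501.0 mg).
Take 3 servings of chickpeas: uses 48 mg sodium, +918.0 mg potassium (running total 1419.0 mg).
Take 1 serving of broccoli: uses 63 mg sodium, +343.0 mg potassium (running total 1762.0 mg).
Take 2.412 servings of peanut butter: uses 398 mg sodium, +586.1 mg potassium (running total 2348.1 mg).
Greedy by best ratio exhausts the sodium allowance optimally: 2348.1 mg.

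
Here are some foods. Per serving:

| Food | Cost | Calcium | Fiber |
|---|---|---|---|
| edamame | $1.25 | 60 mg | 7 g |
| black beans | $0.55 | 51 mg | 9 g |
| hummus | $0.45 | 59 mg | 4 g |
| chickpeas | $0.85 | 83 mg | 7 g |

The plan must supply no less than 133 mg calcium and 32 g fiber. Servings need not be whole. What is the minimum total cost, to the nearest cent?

$1.96

A basic optimal solution has at most two foods positive. Try each food alone and each pair with both targets met exactly.
edamame only: max(133/60, 32/7) = 4.571 servings → $5.71.
black beans only: max(133/51, 32/9) = 3.556 servings → $1.96.
hummus only: max(133/59, 32/4) = 8 servings → $3.60.
chickpeas only: max(133/83, 32/7) = 4.571 servings → $3.89.
edamame + black beans: intersection lies outside the first quadrant.
edamame + hummus: intersection lies outside the first quadrant.
edamame + chickpeas with both targets exact would need a negative amount; discard.
black beans + hummus with both targets exact would need a negative amount; discard.
black beans + chickpeas with both targets exact would need a negative amount; discard.
hummus + chickpeas: intersection lies outside the first quadrant.
So the least-cost plan costs $1.96.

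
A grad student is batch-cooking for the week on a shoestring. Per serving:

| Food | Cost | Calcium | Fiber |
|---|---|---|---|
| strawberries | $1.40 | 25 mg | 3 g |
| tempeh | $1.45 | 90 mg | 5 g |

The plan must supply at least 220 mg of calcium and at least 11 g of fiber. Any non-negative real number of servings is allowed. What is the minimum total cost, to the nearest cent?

With two linear requirements the optimum uses one or two foods; enumerate the corners.
strawberries only: max(220/25, 11/3) = 8.8 servings → $12.32.
tempeh only: max(220/90, 11/5) = 2.444 servings → $3.54.
strawberries + tempeh: intersection lies outside the first quadrant.
Cheapest feasible corner: $3.54.

$3.54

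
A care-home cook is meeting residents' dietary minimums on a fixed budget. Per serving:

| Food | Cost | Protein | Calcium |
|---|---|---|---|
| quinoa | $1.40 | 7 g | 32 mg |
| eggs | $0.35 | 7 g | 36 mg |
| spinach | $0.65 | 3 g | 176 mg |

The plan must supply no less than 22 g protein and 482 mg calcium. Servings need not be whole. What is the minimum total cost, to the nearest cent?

A basic optimal solution has at most two foods positive. Try each food alone and each pair with both targets met exactly.
quinoa only: max(22/7, 482/32) = 15.06 servings → $21.09.
eggs only: max(22/7, 482/36) = 13.39 servings → $4.69.
spinach only: max(22/3, 482/176) = 7.333 servings → $4.77.
quinoa + eggs: intersection lies outside the first quadrant.
quinoa + spinach with both tight: 2.136 servings and 2.35 servings → $4.52.
eggs + spinach with both tight: 2.158 servings and 2.297 servings → $2.25.
Cheapest feasible corner: $2.25.

$2.25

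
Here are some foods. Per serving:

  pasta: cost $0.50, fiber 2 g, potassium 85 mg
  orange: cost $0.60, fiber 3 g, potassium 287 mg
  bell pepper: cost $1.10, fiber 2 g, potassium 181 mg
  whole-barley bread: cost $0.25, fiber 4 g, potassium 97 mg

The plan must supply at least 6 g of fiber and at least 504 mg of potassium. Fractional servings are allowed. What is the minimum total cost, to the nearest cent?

Two binding constraints pin down two serving amounts, so the optimal mix uses at most two foods. The candidates are each food alone (scaled to the tighter of fiber/potassium) and each pair with both constraints tight.
pasta only: max(6/2, 504/85) = 5.929 servings → $2.96.
orange only: max(6/3, 504/287) = 2 servings → $1.20.
bell pepper only: max(6/2, 504/181) = 3 servings → $3.30.
whole-barley bread only: max(6/4, 504/97) = 5.196 servings → $1.30.
pasta + orange with both tight: 0.6583 servings and 1.561 servings → $1.27.
pasta + bell pepper with both tight: 0.4062 servings and 2.594 servings → $3.06.
pasta + whole-barley bread with both targets exact would need a negative amount; discard.
orange + bell pepper with both targets exact would need a negative amount; discard.
orange + whole-barley bread with both tight: 1.673 servings and 0.245 servings → $1.07.
bell pepper + whole-barley bread with both tight: 2.706 servings and 0.1472 servings → $3.01.
So the least-cost plan costs $1.07.

$1.07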